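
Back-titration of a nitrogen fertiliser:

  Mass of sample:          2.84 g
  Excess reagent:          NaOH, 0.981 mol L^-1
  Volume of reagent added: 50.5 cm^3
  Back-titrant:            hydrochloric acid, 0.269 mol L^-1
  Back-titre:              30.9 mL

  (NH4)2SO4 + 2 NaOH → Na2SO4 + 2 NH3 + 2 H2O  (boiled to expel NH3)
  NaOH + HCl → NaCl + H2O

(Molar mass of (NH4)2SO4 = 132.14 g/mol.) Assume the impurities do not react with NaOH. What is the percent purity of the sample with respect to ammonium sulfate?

n(NaOH) added = 0.0505 × 0.981 = 0.0495 mol
n(HCl) used in back-titration = 0.0309 × 0.269 = 8.31 × 10^-3 mol
n(NaOH) left over = 8.31 × 10^-3 mol (1:1 ratio)
n(NaOH) consumed by analyte = 0.0495 − 8.31 × 10^-3 = 0.0412 mol
From the 1:2 ratio, n((NH4)2SO4) = 1/2 × 0.0412 = 0.0206 mol
mass of (NH4)2SO4 = 0.0206 × 132.14 = 2.72 g
% (NH4)2SO4 = 2.72 / 2.84 × 100 = 95.9 %

95.9 %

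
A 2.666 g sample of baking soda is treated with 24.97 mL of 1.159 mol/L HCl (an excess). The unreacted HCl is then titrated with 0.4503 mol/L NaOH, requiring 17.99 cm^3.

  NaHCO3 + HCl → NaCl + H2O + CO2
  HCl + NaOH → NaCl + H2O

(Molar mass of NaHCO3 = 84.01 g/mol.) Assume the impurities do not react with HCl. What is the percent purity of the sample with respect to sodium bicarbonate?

n(HCl) added = 0.02497 × 1.159 = 0.02894 mol
n(NaOH) used in back-titration = 0.01799 × 0.4503 = 8.101 × 10^-3 mol
n(HCl) left over = 8.101 × 10^-3 mol (1:1 ratio)
n(HCl) consumed by analyte = 0.02894 − 8.101 × 10^-3 = 0.02084 mol
n(NaHCO3) = 0.02084 mol (1:1 ratio)
mass of NaHCO3 = 0.02084 × 84.01 = 1.751 g
% NaHCO3 = 1.751 / 2.666 × 100 = 65.67 %

65.67 %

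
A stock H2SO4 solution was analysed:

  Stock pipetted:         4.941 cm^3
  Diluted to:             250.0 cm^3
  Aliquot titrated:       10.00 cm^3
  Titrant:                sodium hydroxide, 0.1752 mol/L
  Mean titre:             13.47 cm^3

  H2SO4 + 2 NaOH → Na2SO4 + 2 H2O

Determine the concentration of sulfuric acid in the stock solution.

n(NaOH) = 0.01347 × 0.1752 = 2.360 × 10^-3 mol
From the 1:2 ratio, n(H2SO4) in the aliquot = 1/2 × 2.360 × 10^-3 = 1.180 × 10^-3 mol
[H2SO4]_dilute = 1.180 × 10^-3 / 0.01000 = 0.1180 mol/L
Dilution factor = 250.0 / 4.941 = 50.60
[H2SO4]_stock = 0.1180 × 50.60 = 5.970 mol/L

5.970 mol/L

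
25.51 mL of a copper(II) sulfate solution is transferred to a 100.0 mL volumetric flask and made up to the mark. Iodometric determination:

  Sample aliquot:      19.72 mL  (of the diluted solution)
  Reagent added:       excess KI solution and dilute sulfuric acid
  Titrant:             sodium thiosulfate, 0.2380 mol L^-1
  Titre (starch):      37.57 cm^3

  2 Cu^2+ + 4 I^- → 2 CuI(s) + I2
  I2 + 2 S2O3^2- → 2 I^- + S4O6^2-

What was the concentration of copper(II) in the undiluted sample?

1.777 mol/L

n(S2O3^2-) = 0.03757 × 0.2380 = 8.942 × 10^-3 mol
n(I2) = n(S2O3^2-)/2 = 4.471 × 10^-3 mol
From the 2:1 ratio, n(Cu2+) in the aliquot = 2/1 × 4.471 × 10^-3 = 8.942 × 10^-3 mol
[Cu2+]_dilute = 8.942 × 10^-3 / 0.01972 = 0.4534 mol/L
[Cu2+]_original = 0.4534 × 100.0/25.51 = 1.777 mol/L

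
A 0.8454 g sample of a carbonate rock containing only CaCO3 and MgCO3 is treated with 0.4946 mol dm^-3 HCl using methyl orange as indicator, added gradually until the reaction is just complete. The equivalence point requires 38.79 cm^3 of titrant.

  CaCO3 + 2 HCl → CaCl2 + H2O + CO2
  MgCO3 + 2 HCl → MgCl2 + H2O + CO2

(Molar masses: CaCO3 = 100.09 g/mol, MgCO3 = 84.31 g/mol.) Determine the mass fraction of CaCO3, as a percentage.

n(HCl) = 0.03879 × 0.4946 = 0.01919 mol
Let x = n(CaCO3), y = n(MgCO3).
Titrant: 2x + 2y = 0.01919;  mass: 100.09x + 84.31y = 0.8454
Solving, x = 2.322 × 10^-3 mol, y = 7.271 × 10^-3 mol
mass of CaCO3 = 2.322 × 10^-3 × 100.09 = 0.2324 g
% CaCO3 = 0.2324 / 0.8454 × 100 = 27.49 %

27.49 %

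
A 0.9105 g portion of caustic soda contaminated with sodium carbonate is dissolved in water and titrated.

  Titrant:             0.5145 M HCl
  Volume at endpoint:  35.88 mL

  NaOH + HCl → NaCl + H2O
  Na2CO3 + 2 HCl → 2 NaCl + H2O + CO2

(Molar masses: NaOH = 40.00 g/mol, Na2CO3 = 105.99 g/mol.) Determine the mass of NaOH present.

0.2087 g

n(HCl) = 0.03588 × 0.5145 = 0.01846 mol
Let x = n(NaOH), y = n(Na2CO3).
Titrant: 1x + 2y = 0.01846;  mass: 40.00x + 105.99y = 0.9105
Solving, x = 5.218 × 10^-3 mol, y = 6.621 × 10^-3 mol
mass of NaOH = 5.218 × 10^-3 × 40.00 = 0.2087 g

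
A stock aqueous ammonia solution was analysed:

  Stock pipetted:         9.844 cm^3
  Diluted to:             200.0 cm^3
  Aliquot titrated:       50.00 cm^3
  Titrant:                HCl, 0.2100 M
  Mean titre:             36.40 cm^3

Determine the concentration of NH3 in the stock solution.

3.106 M

NH3 + HCl → NH4Cl
n(HCl) = 0.03640 × 0.2100 = 7.644 × 10^-3 mol
n(NH3) in the aliquot = 7.644 × 10^-3 mol (1:1 ratio)
[NH3]_dilute = 7.644 × 10^-3 / 0.05000 = 0.1529 mol/L
Dilution factor = 200.0 / 9.844 = 20.32
[NH3]_stock = 0.1529 × 20.32 = 3.106 mol/L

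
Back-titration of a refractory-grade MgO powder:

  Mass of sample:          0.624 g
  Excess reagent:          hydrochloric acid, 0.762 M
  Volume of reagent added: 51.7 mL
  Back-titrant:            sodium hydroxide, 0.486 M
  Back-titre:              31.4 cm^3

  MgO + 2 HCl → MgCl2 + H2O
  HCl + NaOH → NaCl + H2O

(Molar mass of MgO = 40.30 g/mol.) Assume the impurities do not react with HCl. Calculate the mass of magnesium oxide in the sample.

0.486 g

n(HCl) added = 0.0517 × 0.762 = 0.0394 mol
n(NaOH) used in back-titration = 0.0314 × 0.486 = 0.0153 mol
n(HCl) left over = 0.0153 mol (1:1 ratio)
n(HCl) consumed by analyte = 0.0394 − 0.0153 = 0.0241 mol
From the 1:2 ratio, n(MgO) = 1/2 × 0.0241 = 0.0121 mol
mass of MgO = 0.0121 × 40.30 = 0.486 g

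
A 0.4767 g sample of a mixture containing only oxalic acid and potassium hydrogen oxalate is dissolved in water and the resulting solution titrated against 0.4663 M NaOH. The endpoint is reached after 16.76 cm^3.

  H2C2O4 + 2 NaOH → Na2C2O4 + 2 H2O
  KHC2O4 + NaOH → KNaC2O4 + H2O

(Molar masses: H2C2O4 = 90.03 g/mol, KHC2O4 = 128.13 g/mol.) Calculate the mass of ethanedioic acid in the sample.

0.2842 g

n(NaOH) = 0.01676 × 0.4663 = 7.815 × 10^-3 mol
Let x = n(H2C2O4), y = n(KHC2O4).
Titrant: 2x + 1y = 7.815 × 10^-3;  mass: 90.03x + 128.13y = 0.4767
Solving, x = 3.156 × 10^-3 mol, y = 1.503 × 10^-3 mol
mass of H2C2O4 = 3.156 × 10^-3 × 90.03 = 0.2842 g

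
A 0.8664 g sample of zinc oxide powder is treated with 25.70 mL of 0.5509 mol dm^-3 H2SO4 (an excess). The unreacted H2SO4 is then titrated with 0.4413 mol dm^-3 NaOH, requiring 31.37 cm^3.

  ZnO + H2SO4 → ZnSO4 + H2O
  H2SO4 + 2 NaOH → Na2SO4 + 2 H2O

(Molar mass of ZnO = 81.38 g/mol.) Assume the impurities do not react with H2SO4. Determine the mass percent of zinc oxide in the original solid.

67.97 %

n(H2SO4) added = 0.02570 × 0.5509 = 0.01416 mol
n(NaOH) used in back-titration = 0.03137 × 0.4413 = 0.01384 mol
From the 1:2 ratio, n(H2SO4) left over = 1/2 × 0.01384 = 6.922 × 10^-3 mol
n(H2SO4) consumed by analyte = 0.01416 − 6.922 × 10^-3 = 7.236 × 10^-3 mol
n(ZnO) = 7.236 × 10^-3 mol (1:1 ratio)
mass of ZnO = 7.236 × 10^-3 × 81.38 = 0.5889 g
% ZnO = 0.5889 / 0.8664 × 100 = 67.97 %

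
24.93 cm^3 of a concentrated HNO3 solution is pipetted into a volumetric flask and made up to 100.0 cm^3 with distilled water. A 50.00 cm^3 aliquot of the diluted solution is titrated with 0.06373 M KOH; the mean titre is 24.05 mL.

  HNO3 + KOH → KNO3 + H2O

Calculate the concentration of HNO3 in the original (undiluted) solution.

0.1230 M

n(KOH) = 0.02405 × 0.06373 = 1.533 × 10^-3 mol
n(HNO3) in the aliquot = 1.533 × 10^-3 mol (1:1 ratio)
[HNO3]_dilute = 1.533 × 10^-3 / 0.05000 = 0.03065 mol/L
Dilution factor = 100.0 / 24.93 = 4.011
[HNO3]_stock = 0.03065 × 4.011 = 0.1230 mol/L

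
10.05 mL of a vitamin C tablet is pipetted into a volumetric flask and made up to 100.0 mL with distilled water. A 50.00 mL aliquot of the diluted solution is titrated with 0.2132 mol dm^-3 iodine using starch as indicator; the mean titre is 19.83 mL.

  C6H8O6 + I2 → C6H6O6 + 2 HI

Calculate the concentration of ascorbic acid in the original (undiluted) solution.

n(I2) = 0.01983 × 0.2132 = 4.228 × 10^-3 mol
n(C6H8O6) in the aliquot = 4.228 × 10^-3 mol (1:1 ratio)
[C6H8O6]_dilute = 4.228 × 10^-3 / 0.05000 = 0.08456 mol/L
Dilution factor = 100.0 / 10.05 = 9.950
[C6H8O6]_stock = 0.08456 × 9.950 = 0.8413 mol/L

0.8413 mol/L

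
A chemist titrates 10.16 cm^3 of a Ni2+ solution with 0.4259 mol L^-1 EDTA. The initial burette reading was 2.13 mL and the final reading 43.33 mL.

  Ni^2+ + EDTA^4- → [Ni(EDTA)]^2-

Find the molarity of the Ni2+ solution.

1.727 mol/L

n(EDTA) = 0.04120 L × 0.4259 mol/L = 0.01755 mol
n(Ni2+) = 0.01755 mol (1:1 mole ratio)
[Ni2+] = 0.01755 mol / 0.01016 L = 1.727 mol/L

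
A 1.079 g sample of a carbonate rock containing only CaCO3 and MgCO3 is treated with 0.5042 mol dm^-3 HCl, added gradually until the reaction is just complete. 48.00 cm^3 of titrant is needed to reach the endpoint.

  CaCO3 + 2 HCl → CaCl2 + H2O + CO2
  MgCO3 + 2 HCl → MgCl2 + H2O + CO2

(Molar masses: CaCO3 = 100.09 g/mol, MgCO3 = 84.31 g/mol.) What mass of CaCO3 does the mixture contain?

0.3728 g

n(HCl) = 0.04800 × 0.5042 = 0.02420 mol
Let x = n(CaCO3), y = n(MgCO3).
Titrant: 2x + 2y = 0.02420;  mass: 100.09x + 84.31y = 1.079
Solving, x = 3.725 × 10^-3 mol, y = 8.376 × 10^-3 mol
mass of CaCO3 = 3.725 × 10^-3 × 100.09 = 0.3728 g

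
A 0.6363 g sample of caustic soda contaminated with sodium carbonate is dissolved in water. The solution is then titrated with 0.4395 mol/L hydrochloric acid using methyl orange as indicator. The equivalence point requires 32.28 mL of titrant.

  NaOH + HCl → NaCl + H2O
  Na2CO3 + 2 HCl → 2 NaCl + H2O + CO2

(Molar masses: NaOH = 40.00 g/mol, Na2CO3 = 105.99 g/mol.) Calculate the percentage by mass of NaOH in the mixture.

55.89 %

n(HCl) = 0.03228 × 0.4395 = 0.01419 mol
Let x = n(NaOH), y = n(Na2CO3).
Titrant: 1x + 2y = 0.01419;  mass: 40.00x + 105.99y = 0.6363
Solving, x = 8.891 × 10^-3 mol, y = 2.648 × 10^-3 mol
mass of NaOH = 8.891 × 10^-3 × 40.00 = 0.3557 g
% NaOH = 0.3557 / 0.6363 × 100 = 55.89 %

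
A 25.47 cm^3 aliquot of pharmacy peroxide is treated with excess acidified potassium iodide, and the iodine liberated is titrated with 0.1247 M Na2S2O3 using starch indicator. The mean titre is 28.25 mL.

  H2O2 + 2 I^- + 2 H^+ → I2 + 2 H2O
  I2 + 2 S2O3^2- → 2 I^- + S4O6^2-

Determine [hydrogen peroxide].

0.06916 M

n(S2O3^2-) = 0.02825 × 0.1247 = 3.523 × 10^-3 mol
n(I2) = n(S2O3^2-)/2 = 1.761 × 10^-3 mol
n(H2O2) in the aliquot = 1.761 × 10^-3 mol (1:1 ratio)
[H2O2] = 1.761 × 10^-3 / 0.02547 = 0.06916 mol/L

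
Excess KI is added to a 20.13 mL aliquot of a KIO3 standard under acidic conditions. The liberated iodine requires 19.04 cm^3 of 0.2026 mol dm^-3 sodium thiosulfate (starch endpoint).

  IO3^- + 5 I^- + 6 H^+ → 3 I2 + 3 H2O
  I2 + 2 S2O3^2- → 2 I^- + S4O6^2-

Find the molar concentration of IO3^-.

n(S2O3^2-) = 0.01904 × 0.2026 = 3.858 × 10^-3 mol
n(I2) = n(S2O3^2-)/2 = 1.929 × 10^-3 mol
From the 1:3 ratio, n(IO3^-) in the aliquot = 1/3 × 1.929 × 10^-3 = 6.429 × 10^-4 mol
[IO3^-] = 6.429 × 10^-4 / 0.02013 = 0.03194 mol/L

0.03194 mol/L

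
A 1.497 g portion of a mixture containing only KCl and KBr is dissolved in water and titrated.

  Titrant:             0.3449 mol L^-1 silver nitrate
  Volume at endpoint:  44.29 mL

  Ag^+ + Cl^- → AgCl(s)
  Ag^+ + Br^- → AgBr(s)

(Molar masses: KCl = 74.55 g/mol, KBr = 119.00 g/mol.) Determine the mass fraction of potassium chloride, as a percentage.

n(AgNO3) = 0.04429 × 0.3449 = 0.01528 mol
Let x = n(KCl), y = n(KBr).
Titrant: 1x + 1y = 0.01528;  mass: 74.55x + 119.00y = 1.497
Solving, x = 7.217 × 10^-3 mol, y = 8.059 × 10^-3 mol
mass of KCl = 7.217 × 10^-3 × 74.55 = 0.5380 g
% KCl = 0.5380 / 1.497 × 100 = 35.94 %

35.94 %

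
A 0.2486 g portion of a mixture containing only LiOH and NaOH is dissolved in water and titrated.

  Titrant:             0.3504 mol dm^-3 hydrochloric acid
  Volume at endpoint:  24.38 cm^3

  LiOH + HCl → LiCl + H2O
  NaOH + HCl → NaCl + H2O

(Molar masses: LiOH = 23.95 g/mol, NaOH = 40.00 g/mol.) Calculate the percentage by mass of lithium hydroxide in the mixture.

n(HCl) = 0.02438 × 0.3504 = 8.543 × 10^-3 mol
Let x = n(LiOH), y = n(NaOH).
Titrant: 1x + 1y = 8.543 × 10^-3;  mass: 23.95x + 40.00y = 0.2486
Solving, x = 5.801 × 10^-3 mol, y = 2.742 × 10^-3 mol
mass of LiOH = 5.801 × 10^-3 × 23.95 = 0.1389 g
% LiOH = 0.1389 / 0.2486 × 100 = 55.89 %

55.89 %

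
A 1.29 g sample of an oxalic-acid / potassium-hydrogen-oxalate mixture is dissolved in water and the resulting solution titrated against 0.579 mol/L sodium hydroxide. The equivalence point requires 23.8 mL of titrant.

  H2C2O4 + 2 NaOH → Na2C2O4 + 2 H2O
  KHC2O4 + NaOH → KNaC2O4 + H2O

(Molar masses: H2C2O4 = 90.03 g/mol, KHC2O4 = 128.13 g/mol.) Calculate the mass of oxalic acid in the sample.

n(NaOH) = 0.0238 × 0.579 = 0.0138 mol
Let x = n(H2C2O4), y = n(KHC2O4).
Titrant: 2x + 1y = 0.0138;  mass: 90.03x + 128.13y = 1.29
Solving, x = 2.86 × 10^-3 mol, y = 8.06 × 10^-3 mol
mass of H2C2O4 = 2.86 × 10^-3 × 90.03 = 0.258 g

0.258 g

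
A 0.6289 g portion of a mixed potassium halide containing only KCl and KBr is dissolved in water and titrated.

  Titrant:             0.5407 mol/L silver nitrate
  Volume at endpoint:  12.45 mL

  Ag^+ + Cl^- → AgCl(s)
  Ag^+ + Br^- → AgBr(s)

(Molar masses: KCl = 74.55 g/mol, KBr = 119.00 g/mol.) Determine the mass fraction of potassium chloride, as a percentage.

n(AgNO3) = 0.01245 × 0.5407 = 6.732 × 10^-3 mol
Let x = n(KCl), y = n(KBr).
Titrant: 1x + 1y = 6.732 × 10^-3;  mass: 74.55x + 119.00y = 0.6289
Solving, x = 3.873 × 10^-3 mol, y = 2.858 × 10^-3 mol
mass of KCl = 3.873 × 10^-3 × 74.55 = 0.2888 g
% KCl = 0.2888 / 0.6289 × 100 = 45.92 %

45.92 %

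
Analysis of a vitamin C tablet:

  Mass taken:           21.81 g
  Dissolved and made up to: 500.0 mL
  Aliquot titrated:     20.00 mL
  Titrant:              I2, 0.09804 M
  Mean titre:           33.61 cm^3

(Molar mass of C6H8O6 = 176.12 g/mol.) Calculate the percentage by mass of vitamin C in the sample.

66.52 %

C6H8O6 + I2 → C6H6O6 + 2 HI
n(I2) per titration = 0.03361 × 0.09804 = 3.295 × 10^-3 mol
n(C6H8O6) in each aliquot = 3.295 × 10^-3 mol (1:1 ratio)
n(C6H8O6) in the whole flask = 3.295 × 10^-3 × 500.0/20.00 = 0.08238 mol
mass of C6H8O6 = 0.08238 × 176.12 = 14.51 g
% C6H8O6 = 14.51 / 21.81 × 100 = 66.52 %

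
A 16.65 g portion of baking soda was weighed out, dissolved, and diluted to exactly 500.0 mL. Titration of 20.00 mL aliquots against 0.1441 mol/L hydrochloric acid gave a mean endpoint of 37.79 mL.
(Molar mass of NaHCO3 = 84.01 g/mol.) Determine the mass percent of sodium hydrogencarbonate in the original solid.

68.69 %

NaHCO3 + HCl → NaCl + H2O + CO2
n(HCl) per titration = 0.03779 × 0.1441 = 5.446 × 10^-3 mol
n(NaHCO3) in each aliquot = 5.446 × 10^-3 mol (1:1 ratio)
n(NaHCO3) in the whole flask = 5.446 × 10^-3 × 500.0/20.00 = 0.1361 mol
mass of NaHCO3 = 0.1361 × 84.01 = 11.44 g
% NaHCO3 = 11.44 / 16.65 × 100 = 68.69 %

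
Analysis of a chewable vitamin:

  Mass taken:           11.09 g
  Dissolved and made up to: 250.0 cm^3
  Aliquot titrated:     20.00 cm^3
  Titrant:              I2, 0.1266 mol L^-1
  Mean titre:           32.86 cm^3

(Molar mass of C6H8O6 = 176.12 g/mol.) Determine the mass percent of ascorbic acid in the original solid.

82.58 %

C6H8O6 + I2 → C6H6O6 + 2 HI
n(I2) per titration = 0.03286 × 0.1266 = 4.160 × 10^-3 mol
n(C6H8O6) in each aliquot = 4.160 × 10^-3 mol (1:1 ratio)
n(C6H8O6) in the whole flask = 4.160 × 10^-3 × 250.0/20.00 = 0.05200 mol
mass of C6H8O6 = 0.05200 × 176.12 = 9.158 g
% C6H8O6 = 9.158 / 11.09 × 100 = 82.58 %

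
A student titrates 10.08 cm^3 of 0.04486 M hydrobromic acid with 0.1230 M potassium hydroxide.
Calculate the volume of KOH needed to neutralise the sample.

HBr + KOH → KBr + H2O
n(HBr) = 0.01008 L × 0.04486 mol/L = 4.522 × 10^-4 mol
n(KOH) = 4.522 × 10^-4 mol (1:1 stoichiometry)
V(KOH) = 4.522 × 10^-4 mol / 0.1230 mol/L = 0.003676 L = 3.676 mL

3.676 mL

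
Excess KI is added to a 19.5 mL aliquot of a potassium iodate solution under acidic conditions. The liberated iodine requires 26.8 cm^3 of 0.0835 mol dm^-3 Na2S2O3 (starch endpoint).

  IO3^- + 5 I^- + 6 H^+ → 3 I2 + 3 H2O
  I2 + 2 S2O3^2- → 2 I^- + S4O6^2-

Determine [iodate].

n(S2O3^2-) = 0.0268 × 0.0835 = 2.24 × 10^-3 mol
n(I2) = n(S2O3^2-)/2 = 1.12 × 10^-3 mol
From the 1:3 ratio, n(IO3^-) in the aliquot = 1/3 × 1.12 × 10^-3 = 3.73 × 10^-4 mol
[IO3^-] = 3.73 × 10^-4 / 0.0195 = 0.0191 mol/L

0.0191 mol/L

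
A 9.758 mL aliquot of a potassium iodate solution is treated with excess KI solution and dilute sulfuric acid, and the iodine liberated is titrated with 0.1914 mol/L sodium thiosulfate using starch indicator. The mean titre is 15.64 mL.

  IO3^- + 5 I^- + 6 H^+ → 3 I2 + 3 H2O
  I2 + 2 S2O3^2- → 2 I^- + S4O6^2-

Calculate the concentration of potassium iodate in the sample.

0.05113 mol/L

n(S2O3^2-) = 0.01564 × 0.1914 = 2.993 × 10^-3 mol
n(I2) = n(S2O3^2-)/2 = 1.497 × 10^-3 mol
From the 1:3 ratio, n(IO3^-) in the aliquot = 1/3 × 1.497 × 10^-3 = 4.989 × 10^-4 mol
[IO3^-] = 4.989 × 10^-4 / 0.009758 = 0.05113 mol/L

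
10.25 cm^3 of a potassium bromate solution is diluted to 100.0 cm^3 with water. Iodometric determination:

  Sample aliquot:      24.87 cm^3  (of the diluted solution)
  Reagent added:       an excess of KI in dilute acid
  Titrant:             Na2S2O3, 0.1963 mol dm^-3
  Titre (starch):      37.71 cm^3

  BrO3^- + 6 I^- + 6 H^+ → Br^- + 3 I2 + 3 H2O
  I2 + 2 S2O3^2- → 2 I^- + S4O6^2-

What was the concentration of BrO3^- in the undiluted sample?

0.4840 mol/L

n(S2O3^2-) = 0.03771 × 0.1963 = 7.402 × 10^-3 mol
n(I2) = n(S2O3^2-)/2 = 3.701 × 10^-3 mol
From the 1:3 ratio, n(BrO3^-) in the aliquot = 1/3 × 3.701 × 10^-3 = 1.234 × 10^-3 mol
[BrO3^-]_dilute = 1.234 × 10^-3 / 0.02487 = 0.04961 mol/L
[BrO3^-]_original = 0.04961 × 100.0/10.25 = 0.4840 mol/L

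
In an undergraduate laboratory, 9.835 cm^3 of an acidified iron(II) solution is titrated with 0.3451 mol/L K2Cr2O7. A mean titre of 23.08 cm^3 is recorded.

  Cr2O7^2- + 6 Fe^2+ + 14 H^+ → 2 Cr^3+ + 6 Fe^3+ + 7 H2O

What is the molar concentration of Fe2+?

4.859 mol/L

n(K2Cr2O7) = 0.02308 L × 0.3451 mol/L = 7.965 × 10^-3 mol
From the 6:1 mole ratio, n(Fe2+) = 6/1 × 7.965 × 10^-3 = 0.04779 mol
[Fe2+] = 0.04779 mol / 0.009835 L = 4.859 mol/L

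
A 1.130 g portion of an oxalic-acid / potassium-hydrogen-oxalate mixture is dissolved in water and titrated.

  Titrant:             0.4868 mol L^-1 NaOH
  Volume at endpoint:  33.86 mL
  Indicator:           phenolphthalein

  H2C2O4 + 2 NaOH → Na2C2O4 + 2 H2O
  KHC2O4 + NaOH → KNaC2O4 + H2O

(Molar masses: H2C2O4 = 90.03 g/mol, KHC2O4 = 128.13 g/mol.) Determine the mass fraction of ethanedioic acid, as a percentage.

47.07 %

n(NaOH) = 0.03386 × 0.4868 = 0.01648 mol
Let x = n(H2C2O4), y = n(KHC2O4).
Titrant: 2x + 1y = 0.01648;  mass: 90.03x + 128.13y = 1.130
Solving, x = 5.907 × 10^-3 mol, y = 4.668 × 10^-3 mol
mass of H2C2O4 = 5.907 × 10^-3 × 90.03 = 0.5318 g
% H2C2O4 = 0.5318 / 1.130 × 100 = 47.07 %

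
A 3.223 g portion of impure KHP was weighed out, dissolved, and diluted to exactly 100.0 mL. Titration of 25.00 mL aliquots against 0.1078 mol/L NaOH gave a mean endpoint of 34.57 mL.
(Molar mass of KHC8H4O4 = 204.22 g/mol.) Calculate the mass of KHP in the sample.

KHC8H4O4 + NaOH → KNaC8H4O4 + H2O
n(NaOH) per titration = 0.03457 × 0.1078 = 3.727 × 10^-3 mol
n(KHC8H4O4) in each aliquot = 3.727 × 10^-3 mol (1:1 ratio)
n(KHC8H4O4) in the whole flask = 3.727 × 10^-3 × 100.0/25.00 = 0.01491 mol
mass of KHC8H4O4 = 0.01491 × 204.22 = 3.044 g

3.044 g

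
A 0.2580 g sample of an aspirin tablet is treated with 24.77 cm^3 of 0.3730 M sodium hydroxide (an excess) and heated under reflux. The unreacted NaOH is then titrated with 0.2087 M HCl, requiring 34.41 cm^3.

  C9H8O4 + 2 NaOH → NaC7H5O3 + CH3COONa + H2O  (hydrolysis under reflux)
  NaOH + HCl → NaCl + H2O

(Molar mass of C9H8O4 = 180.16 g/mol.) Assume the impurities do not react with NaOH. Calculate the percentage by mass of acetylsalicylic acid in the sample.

n(NaOH) added = 0.02477 × 0.3730 = 9.239 × 10^-3 mol
n(HCl) used in back-titration = 0.03441 × 0.2087 = 7.181 × 10^-3 mol
n(NaOH) left over = 7.181 × 10^-3 mol (1:1 ratio)
n(NaOH) consumed by analyte = 9.239 × 10^-3 − 7.181 × 10^-3 = 2.058 × 10^-3 mol
From the 1:2 ratio, n(C9H8O4) = 1/2 × 2.058 × 10^-3 = 1.029 × 10^-3 mol
mass of C9H8O4 = 1.029 × 10^-3 × 180.16 = 0.1854 g
% C9H8O4 = 0.1854 / 0.2580 × 100 = 71.85 %

71.85 %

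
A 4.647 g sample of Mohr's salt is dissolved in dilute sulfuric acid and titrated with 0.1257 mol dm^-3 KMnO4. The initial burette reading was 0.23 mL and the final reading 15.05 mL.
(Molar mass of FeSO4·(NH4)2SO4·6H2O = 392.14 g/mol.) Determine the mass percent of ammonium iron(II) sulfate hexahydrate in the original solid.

78.60 %

MnO4^- + 5 Fe^2+ + 8 H^+ → Mn^2+ + 5 Fe^3+ + 4 H2O
n(KMnO4) = 0.01482 L × 0.1257 mol/L = 1.863 × 10^-3 mol
From the 5:1 ratio, n(FeSO4·(NH4)2SO4·6H2O) = 5/1 × 1.863 × 10^-3 = 9.314 × 10^-3 mol
mass of FeSO4·(NH4)2SO4·6H2O = 9.314 × 10^-3 × 392.14 g/mol = 3.653 g
% FeSO4·(NH4)2SO4·6H2O = 3.653 / 4.647 × 100 = 78.60 %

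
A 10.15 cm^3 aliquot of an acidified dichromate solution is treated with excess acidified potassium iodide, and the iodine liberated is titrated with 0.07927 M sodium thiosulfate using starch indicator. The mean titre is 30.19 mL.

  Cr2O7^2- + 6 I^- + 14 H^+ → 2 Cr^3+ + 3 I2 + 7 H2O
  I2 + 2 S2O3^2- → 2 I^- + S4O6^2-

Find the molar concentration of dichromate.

n(S2O3^2-) = 0.03019 × 0.07927 = 2.393 × 10^-3 mol
n(I2) = n(S2O3^2-)/2 = 1.197 × 10^-3 mol
From the 1:3 ratio, n(Cr2O7^2-) in the aliquot = 1/3 × 1.197 × 10^-3 = 3.989 × 10^-4 mol
[Cr2O7^2-] = 3.989 × 10^-4 / 0.01015 = 0.03930 mol/L

0.03930 M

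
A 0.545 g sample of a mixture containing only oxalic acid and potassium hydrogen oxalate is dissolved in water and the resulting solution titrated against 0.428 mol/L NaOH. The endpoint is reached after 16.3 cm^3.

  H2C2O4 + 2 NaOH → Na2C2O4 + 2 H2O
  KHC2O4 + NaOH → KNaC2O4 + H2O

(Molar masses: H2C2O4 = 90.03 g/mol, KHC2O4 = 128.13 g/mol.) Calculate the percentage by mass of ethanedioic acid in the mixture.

34.7 %

n(NaOH) = 0.0163 × 0.428 = 6.98 × 10^-3 mol
Let x = n(H2C2O4), y = n(KHC2O4).
Titrant: 2x + 1y = 6.98 × 10^-3;  mass: 90.03x + 128.13y = 0.545
Solving, x = 2.10 × 10^-3 mol, y = 2.78 × 10^-3 mol
mass of H2C2O4 = 2.10 × 10^-3 × 90.03 = 0.189 g
% H2C2O4 = 0.189 / 0.545 × 100 = 34.7 %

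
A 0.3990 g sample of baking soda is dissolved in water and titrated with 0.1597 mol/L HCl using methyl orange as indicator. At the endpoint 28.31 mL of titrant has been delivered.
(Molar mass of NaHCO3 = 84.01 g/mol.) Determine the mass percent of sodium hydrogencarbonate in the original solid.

95.19 %

NaHCO3 + HCl → NaCl + H2O + CO2
n(HCl) = 0.02831 L × 0.1597 mol/L = 4.521 × 10^-3 mol
n(NaHCO3) = 4.521 × 10^-3 mol (1:1 ratio)
mass of NaHCO3 = 4.521 × 10^-3 × 84.01 g/mol = 0.3798 g
% NaHCO3 = 0.3798 / 0.3990 × 100 = 95.19 %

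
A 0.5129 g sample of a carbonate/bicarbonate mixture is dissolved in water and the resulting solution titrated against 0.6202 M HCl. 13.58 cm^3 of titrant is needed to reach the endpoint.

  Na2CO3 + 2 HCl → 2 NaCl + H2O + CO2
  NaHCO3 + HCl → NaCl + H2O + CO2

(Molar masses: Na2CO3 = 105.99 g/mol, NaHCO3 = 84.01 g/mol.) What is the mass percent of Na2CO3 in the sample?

n(HCl) = 0.01358 × 0.6202 = 8.422 × 10^-3 mol
Let x = n(Na2CO3), y = n(NaHCO3).
Titrant: 2x + 1y = 8.422 × 10^-3;  mass: 105.99x + 84.01y = 0.5129
Solving, x = 3.138 × 10^-3 mol, y = 2.146 × 10^-3 mol
mass of Na2CO3 = 3.138 × 10^-3 × 105.99 = 0.3326 g
% Na2CO3 = 0.3326 / 0.5129 × 100 = 64.85 %

64.85 %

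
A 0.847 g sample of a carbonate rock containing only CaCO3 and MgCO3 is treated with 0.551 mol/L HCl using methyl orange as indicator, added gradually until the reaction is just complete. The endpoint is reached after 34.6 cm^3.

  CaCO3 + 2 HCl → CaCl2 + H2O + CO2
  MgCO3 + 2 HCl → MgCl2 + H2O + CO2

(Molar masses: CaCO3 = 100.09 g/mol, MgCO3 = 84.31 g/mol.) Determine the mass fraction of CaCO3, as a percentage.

32.4 %

n(HCl) = 0.0346 × 0.551 = 0.0191 mol
Let x = n(CaCO3), y = n(MgCO3).
Titrant: 2x + 2y = 0.0191;  mass: 100.09x + 84.31y = 0.847
Solving, x = 2.75 × 10^-3 mol, y = 6.79 × 10^-3 mol
mass of CaCO3 = 2.75 × 10^-3 × 100.09 = 0.275 g
% CaCO3 = 0.275 / 0.847 × 100 = 32.4 %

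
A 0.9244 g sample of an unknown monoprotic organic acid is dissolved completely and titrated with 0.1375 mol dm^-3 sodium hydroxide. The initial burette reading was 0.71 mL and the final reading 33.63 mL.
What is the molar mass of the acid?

n(NaOH) = 0.03292 L × 0.1375 mol/L = 4.527 × 10^-3 mol
n(HA) = 4.527 × 10^-3 mol (1:1 ratio)
M = m / n = 0.9244 g / 4.527 × 10^-3 mol = 204.2 g/mol

204.2 g/mol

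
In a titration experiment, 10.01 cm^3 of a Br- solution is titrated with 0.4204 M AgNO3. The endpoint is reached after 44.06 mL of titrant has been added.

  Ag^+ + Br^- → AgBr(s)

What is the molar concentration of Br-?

n(AgNO3) = 0.04406 L × 0.4204 mol/L = 0.01852 mol
n(Br-) = 0.01852 mol (1:1 mole ratio)
[Br-] = 0.01852 mol / 0.01001 L = 1.850 mol/L

1.850 M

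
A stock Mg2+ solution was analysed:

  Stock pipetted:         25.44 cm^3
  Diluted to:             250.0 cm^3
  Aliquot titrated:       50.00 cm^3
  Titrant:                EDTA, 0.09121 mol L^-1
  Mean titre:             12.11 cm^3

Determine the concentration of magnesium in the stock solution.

Mg^2+ + EDTA^4- → [Mg(EDTA)]^2-
n(EDTA) = 0.01211 × 0.09121 = 1.105 × 10^-3 mol
n(Mg2+) in the aliquot = 1.105 × 10^-3 mol (1:1 ratio)
[Mg2+]_dilute = 1.105 × 10^-3 / 0.05000 = 0.02209 mol/L
Dilution factor = 250.0 / 25.44 = 9.827
[Mg2+]_stock = 0.02209 × 9.827 = 0.2171 mol/L

0.2171 mol/L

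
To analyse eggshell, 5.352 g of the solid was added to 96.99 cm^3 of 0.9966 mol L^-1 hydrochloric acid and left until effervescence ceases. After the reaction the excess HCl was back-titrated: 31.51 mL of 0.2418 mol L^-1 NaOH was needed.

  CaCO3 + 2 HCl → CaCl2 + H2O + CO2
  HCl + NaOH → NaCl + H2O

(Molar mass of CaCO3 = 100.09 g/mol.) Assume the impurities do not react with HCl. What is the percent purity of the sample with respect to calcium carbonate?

83.26 %

n(HCl) added = 0.09699 × 0.9966 = 0.09666 mol
n(NaOH) used in back-titration = 0.03151 × 0.2418 = 7.619 × 10^-3 mol
n(HCl) left over = 7.619 × 10^-3 mol (1:1 ratio)
n(HCl) consumed by analyte = 0.09666 − 7.619 × 10^-3 = 0.08904 mol
From the 1:2 ratio, n(CaCO3) = 1/2 × 0.08904 = 0.04452 mol
mass of CaCO3 = 0.04452 × 100.09 = 4.456 g
% CaCO3 = 4.456 / 5.352 × 100 = 83.26 %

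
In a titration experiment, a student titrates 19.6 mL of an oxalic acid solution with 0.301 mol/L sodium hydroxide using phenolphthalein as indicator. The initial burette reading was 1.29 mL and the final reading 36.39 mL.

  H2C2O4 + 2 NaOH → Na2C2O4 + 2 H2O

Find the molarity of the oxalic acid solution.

0.270 mol/L

n(NaOH) = 0.0351 L × 0.301 mol/L = 0.0106 mol
From the 1:2 mole ratio, n(H2C2O4) = 1/2 × 0.0106 = 5.28 × 10^-3 mol
[H2C2O4] = 5.28 × 10^-3 mol / 0.0196 L = 0.270 mol/L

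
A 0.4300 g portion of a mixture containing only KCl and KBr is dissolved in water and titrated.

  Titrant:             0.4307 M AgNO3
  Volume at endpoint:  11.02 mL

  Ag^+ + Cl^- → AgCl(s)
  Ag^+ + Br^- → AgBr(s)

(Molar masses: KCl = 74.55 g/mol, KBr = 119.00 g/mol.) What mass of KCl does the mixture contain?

0.2261 g

n(AgNO3) = 0.01102 × 0.4307 = 4.746 × 10^-3 mol
Let x = n(KCl), y = n(KBr).
Titrant: 1x + 1y = 4.746 × 10^-3;  mass: 74.55x + 119.00y = 0.4300
Solving, x = 3.033 × 10^-3 mol, y = 1.713 × 10^-3 mol
mass of KCl = 3.033 × 10^-3 × 74.55 = 0.2261 g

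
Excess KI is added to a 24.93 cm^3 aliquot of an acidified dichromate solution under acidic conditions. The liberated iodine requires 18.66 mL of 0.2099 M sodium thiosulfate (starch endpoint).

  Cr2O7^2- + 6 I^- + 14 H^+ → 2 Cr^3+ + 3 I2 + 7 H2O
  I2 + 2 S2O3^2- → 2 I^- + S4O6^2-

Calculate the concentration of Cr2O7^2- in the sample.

n(S2O3^2-) = 0.01866 × 0.2099 = 3.917 × 10^-3 mol
n(I2) = n(S2O3^2-)/2 = 1.958 × 10^-3 mol
From the 1:3 ratio, n(Cr2O7^2-) in the aliquot = 1/3 × 1.958 × 10^-3 = 6.528 × 10^-4 mol
[Cr2O7^2-] = 6.528 × 10^-4 / 0.02493 = 0.02618 mol/L

0.02618 M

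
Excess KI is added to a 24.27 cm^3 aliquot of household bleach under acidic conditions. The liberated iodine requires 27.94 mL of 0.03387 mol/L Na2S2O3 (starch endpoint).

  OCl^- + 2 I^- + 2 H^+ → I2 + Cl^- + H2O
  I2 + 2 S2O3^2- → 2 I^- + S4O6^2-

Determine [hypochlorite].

n(S2O3^2-) = 0.02794 × 0.03387 = 9.463 × 10^-4 mol
n(I2) = n(S2O3^2-)/2 = 4.732 × 10^-4 mol
n(OCl^-) in the aliquot = 4.732 × 10^-4 mol (1:1 ratio)
[OCl^-] = 4.732 × 10^-4 / 0.02427 = 0.01950 mol/L

0.01950 mol/L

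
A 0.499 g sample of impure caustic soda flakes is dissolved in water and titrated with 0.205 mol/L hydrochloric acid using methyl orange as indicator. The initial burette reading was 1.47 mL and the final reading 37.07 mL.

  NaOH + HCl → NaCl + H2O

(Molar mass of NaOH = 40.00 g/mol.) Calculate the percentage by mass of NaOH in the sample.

n(HCl) = 0.0356 L × 0.205 mol/L = 7.30 × 10^-3 mol
n(NaOH) = 7.30 × 10^-3 mol (1:1 ratio)
mass of NaOH = 7.30 × 10^-3 × 40.00 g/mol = 0.292 g
% NaOH = 0.292 / 0.499 × 100 = 58.5 %

58.5 %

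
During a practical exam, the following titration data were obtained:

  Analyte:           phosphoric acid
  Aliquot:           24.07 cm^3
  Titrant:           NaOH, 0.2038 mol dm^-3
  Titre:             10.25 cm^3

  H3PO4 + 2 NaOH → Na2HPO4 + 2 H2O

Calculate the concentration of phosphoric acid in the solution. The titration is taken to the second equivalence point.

n(NaOH) = 0.01025 L × 0.2038 mol/L = 2.089 × 10^-3 mol
From the 1:2 mole ratio, n(H3PO4) = 1/2 × 2.089 × 10^-3 = 1.044 × 10^-3 mol
[H3PO4] = 1.044 × 10^-3 mol / 0.02407 L = 0.04339 mol/L

0.04339 mol/L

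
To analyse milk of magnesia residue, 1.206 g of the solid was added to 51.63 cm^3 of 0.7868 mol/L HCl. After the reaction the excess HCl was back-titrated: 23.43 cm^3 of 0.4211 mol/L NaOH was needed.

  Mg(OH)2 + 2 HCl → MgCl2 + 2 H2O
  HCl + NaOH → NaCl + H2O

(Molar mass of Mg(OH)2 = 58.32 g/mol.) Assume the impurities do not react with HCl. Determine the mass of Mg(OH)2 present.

0.8968 g

n(HCl) added = 0.05163 × 0.7868 = 0.04062 mol
n(NaOH) used in back-titration = 0.02343 × 0.4211 = 9.866 × 10^-3 mol
n(HCl) left over = 9.866 × 10^-3 mol (1:1 ratio)
n(HCl) consumed by analyte = 0.04062 − 9.866 × 10^-3 = 0.03076 mol
From the 1:2 ratio, n(Mg(OH)2) = 1/2 × 0.03076 = 0.01538 mol
mass of Mg(OH)2 = 0.01538 × 58.32 = 0.8968 g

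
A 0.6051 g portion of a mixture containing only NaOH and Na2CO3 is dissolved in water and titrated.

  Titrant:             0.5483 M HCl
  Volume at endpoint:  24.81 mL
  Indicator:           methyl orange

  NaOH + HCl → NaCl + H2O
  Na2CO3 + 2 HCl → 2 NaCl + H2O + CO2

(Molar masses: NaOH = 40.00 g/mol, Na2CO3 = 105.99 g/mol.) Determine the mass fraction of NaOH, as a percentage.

n(HCl) = 0.02481 × 0.5483 = 0.01360 mol
Let x = n(NaOH), y = n(Na2CO3).
Titrant: 1x + 2y = 0.01360;  mass: 40.00x + 105.99y = 0.6051
Solving, x = 8.912 × 10^-3 mol, y = 2.346 × 10^-3 mol
mass of NaOH = 8.912 × 10^-3 × 40.00 = 0.3565 g
% NaOH = 0.3565 / 0.6051 × 100 = 58.91 %

58.91 %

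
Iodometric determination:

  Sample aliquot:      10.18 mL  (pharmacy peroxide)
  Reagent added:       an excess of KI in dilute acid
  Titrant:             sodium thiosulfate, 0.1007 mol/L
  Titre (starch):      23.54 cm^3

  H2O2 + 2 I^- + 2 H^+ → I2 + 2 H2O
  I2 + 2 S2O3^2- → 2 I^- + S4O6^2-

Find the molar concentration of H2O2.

0.1164 mol/L

n(S2O3^2-) = 0.02354 × 0.1007 = 2.370 × 10^-3 mol
n(I2) = n(S2O3^2-)/2 = 1.185 × 10^-3 mol
n(H2O2) in the aliquot = 1.185 × 10^-3 mol (1:1 ratio)
[H2O2] = 1.185 × 10^-3 / 0.01018 = 0.1164 mol/L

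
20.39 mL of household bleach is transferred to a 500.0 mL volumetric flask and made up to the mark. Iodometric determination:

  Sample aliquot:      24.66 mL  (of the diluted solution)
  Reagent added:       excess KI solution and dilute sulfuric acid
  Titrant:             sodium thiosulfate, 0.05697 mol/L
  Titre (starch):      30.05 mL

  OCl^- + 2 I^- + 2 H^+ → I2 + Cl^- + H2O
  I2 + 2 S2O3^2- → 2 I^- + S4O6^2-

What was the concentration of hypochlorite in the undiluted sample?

n(S2O3^2-) = 0.03005 × 0.05697 = 1.712 × 10^-3 mol
n(I2) = n(S2O3^2-)/2 = 8.560 × 10^-4 mol
n(OCl^-) in the aliquot = 8.560 × 10^-4 mol (1:1 ratio)
[OCl^-]_dilute = 8.560 × 10^-4 / 0.02466 = 0.03471 mol/L
[OCl^-]_original = 0.03471 × 500.0/20.39 = 0.8512 mol/L

0.8512 mol/L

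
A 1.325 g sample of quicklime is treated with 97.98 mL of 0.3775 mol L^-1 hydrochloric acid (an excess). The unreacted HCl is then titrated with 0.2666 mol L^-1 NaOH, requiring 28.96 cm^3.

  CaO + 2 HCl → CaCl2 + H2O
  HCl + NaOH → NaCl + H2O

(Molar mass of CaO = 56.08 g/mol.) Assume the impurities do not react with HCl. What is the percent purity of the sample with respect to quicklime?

n(HCl) added = 0.09798 × 0.3775 = 0.03699 mol
n(NaOH) used in back-titration = 0.02896 × 0.2666 = 7.721 × 10^-3 mol
n(HCl) left over = 7.721 × 10^-3 mol (1:1 ratio)
n(HCl) consumed by analyte = 0.03699 − 7.721 × 10^-3 = 0.02927 mol
From the 1:2 ratio, n(CaO) = 1/2 × 0.02927 = 0.01463 mol
mass of CaO = 0.01463 × 56.08 = 0.8206 g
% CaO = 0.8206 / 1.325 × 100 = 61.93 %

61.93 %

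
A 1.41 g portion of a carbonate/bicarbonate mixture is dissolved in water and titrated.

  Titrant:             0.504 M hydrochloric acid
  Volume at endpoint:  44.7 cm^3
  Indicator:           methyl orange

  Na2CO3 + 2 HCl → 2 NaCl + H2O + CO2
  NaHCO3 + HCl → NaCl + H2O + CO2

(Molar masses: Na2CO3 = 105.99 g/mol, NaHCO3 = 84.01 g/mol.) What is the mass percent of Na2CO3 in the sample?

58.5 %

n(HCl) = 0.0447 × 0.504 = 0.0225 mol
Let x = n(Na2CO3), y = n(NaHCO3).
Titrant: 2x + 1y = 0.0225;  mass: 105.99x + 84.01y = 1.41
Solving, x = 7.78 × 10^-3 mol, y = 6.97 × 10^-3 mol
mass of Na2CO3 = 7.78 × 10^-3 × 105.99 = 0.825 g
% Na2CO3 = 0.825 / 1.41 × 100 = 58.5 %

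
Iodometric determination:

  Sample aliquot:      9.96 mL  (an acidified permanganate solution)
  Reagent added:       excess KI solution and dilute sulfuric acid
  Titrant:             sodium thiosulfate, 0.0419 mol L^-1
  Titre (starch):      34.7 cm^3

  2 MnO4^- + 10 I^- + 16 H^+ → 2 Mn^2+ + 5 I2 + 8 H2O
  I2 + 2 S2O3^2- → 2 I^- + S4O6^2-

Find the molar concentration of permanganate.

n(S2O3^2-) = 0.0347 × 0.0419 = 1.45 × 10^-3 mol
n(I2) = n(S2O3^2-)/2 = 7.27 × 10^-4 mol
From the 2:5 ratio, n(MnO4^-) in the aliquot = 2/5 × 7.27 × 10^-4 = 2.91 × 10^-4 mol
[MnO4^-] = 2.91 × 10^-4 / 0.00996 = 0.0292 mol/L

0.0292 mol/L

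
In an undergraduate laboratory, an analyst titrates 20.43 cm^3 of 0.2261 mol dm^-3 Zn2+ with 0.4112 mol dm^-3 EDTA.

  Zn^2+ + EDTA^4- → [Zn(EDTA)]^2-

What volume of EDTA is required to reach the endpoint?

11.23 mL

n(Zn2+) = 0.02043 L × 0.2261 mol/L = 4.619 × 10^-3 mol
n(EDTA) = 4.619 × 10^-3 mol (1:1 stoichiometry)
V(EDTA) = 4.619 × 10^-3 mol / 0.4112 mol/L = 0.01123 L = 11.23 mL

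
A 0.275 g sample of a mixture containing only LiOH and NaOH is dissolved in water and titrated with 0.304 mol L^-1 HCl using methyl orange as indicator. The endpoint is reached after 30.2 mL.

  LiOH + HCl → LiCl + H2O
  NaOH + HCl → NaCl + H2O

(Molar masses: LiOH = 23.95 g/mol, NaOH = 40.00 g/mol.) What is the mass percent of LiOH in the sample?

n(HCl) = 0.0302 × 0.304 = 9.18 × 10^-3 mol
Let x = n(LiOH), y = n(NaOH).
Titrant: 1x + 1y = 9.18 × 10^-3;  mass: 23.95x + 40.00y = 0.275
Solving, x = 5.75 × 10^-3 mol, y = 3.43 × 10^-3 mol
mass of LiOH = 5.75 × 10^-3 × 23.95 = 0.138 g
% LiOH = 0.138 / 0.275 × 100 = 50.0 %

50.0 %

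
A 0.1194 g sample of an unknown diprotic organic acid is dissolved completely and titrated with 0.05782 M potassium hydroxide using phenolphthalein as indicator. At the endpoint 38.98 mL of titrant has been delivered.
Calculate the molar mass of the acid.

n(KOH) = 0.03898 L × 0.05782 mol/L = 2.254 × 10^-3 mol
From the 1:2 ratio, n(H2A) = 1/2 × 2.254 × 10^-3 = 1.127 × 10^-3 mol
M = m / n = 0.1194 g / 1.127 × 10^-3 mol = 106.0 g/mol

106.0 g/mol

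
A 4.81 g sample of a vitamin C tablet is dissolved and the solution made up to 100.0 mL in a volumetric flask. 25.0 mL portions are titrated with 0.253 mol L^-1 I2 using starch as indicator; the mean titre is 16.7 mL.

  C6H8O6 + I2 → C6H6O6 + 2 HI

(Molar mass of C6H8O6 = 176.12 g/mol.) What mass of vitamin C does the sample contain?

n(I2) per titration = 0.0167 × 0.253 = 4.23 × 10^-3 mol
n(C6H8O6) in each aliquot = 4.23 × 10^-3 mol (1:1 ratio)
n(C6H8O6) in the whole flask = 4.23 × 10^-3 × 100.0/25.0 = 0.0169 mol
mass of C6H8O6 = 0.0169 × 176.12 = 2.98 g

2.98 g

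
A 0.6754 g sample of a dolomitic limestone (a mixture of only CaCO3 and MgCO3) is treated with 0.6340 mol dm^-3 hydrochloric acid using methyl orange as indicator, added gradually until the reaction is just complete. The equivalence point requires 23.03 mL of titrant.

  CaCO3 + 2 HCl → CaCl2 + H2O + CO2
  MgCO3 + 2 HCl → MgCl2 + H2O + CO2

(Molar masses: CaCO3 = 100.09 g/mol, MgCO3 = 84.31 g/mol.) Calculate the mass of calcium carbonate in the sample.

n(HCl) = 0.02303 × 0.6340 = 0.01460 mol
Let x = n(CaCO3), y = n(MgCO3).
Titrant: 2x + 2y = 0.01460;  mass: 100.09x + 84.31y = 0.6754
Solving, x = 3.796 × 10^-3 mol, y = 3.505 × 10^-3 mol
mass of CaCO3 = 3.796 × 10^-3 × 100.09 = 0.3799 g

0.3799 g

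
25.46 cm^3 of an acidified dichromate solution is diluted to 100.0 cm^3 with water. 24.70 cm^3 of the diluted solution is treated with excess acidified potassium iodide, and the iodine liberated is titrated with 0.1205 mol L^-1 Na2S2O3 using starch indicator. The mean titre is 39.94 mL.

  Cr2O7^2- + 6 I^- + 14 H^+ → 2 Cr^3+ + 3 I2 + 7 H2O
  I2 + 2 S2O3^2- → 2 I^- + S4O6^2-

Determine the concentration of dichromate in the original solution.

0.1276 mol/L

n(S2O3^2-) = 0.03994 × 0.1205 = 4.813 × 10^-3 mol
n(I2) = n(S2O3^2-)/2 = 2.406 × 10^-3 mol
From the 1:3 ratio, n(Cr2O7^2-) in the aliquot = 1/3 × 2.406 × 10^-3 = 8.021 × 10^-4 mol
[Cr2O7^2-]_dilute = 8.021 × 10^-4 / 0.02470 = 0.03247 mol/L
[Cr2O7^2-]_original = 0.03247 × 100.0/25.46 = 0.1276 mol/L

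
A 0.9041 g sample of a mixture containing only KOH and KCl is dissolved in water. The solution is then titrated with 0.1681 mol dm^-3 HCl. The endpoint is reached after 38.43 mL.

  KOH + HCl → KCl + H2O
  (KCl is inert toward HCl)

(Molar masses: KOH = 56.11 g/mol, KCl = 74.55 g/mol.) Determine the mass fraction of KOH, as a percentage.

n(HCl) = 0.03843 × 0.1681 = 6.460 × 10^-3 mol
Let x = n(KOH), y = n(KCl).
Titrant: 1x = 6.460 × 10^-3;  mass: 56.11x + 74.55y = 0.9041
Solving, x = 6.460 × 10^-3 mol, y = 7.265 × 10^-3 mol
mass of KOH = 6.460 × 10^-3 × 56.11 = 0.3625 g
% KOH = 0.3625 / 0.9041 × 100 = 40.09 %

40.09 %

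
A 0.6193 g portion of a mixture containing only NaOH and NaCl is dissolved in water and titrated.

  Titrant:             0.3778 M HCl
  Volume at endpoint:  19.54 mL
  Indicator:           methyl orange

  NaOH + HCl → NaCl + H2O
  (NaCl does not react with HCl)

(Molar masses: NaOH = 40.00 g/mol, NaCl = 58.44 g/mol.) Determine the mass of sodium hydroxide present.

0.2953 g

n(HCl) = 0.01954 × 0.3778 = 7.382 × 10^-3 mol
Let x = n(NaOH), y = n(NaCl).
Titrant: 1x = 7.382 × 10^-3;  mass: 40.00x + 58.44y = 0.6193
Solving, x = 7.382 × 10^-3 mol, y = 5.544 × 10^-3 mol
mass of NaOH = 7.382 × 10^-3 × 40.00 = 0.2953 g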